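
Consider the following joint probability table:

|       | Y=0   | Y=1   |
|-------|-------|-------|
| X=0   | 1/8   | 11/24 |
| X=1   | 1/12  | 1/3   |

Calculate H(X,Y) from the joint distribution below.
H(X,Y) = -Σ P(X,Y) log₂ P(X,Y), summed over the non-zero cells:
H(X,Y) = -[(1/8)·log₂(1/8) + (11/24)·log₂(11/24) + (1/12)·log₂(1/12) + (1/3)·log₂(1/3)]
  = 0.3750 + 0.5159 + 0.2987 + 0.5283
  = 1.7179 bits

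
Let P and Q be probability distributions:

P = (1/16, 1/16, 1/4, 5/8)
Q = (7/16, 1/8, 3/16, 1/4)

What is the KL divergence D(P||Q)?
D(P||Q) = Σ P(i) log₂(P(i)/Q(i))
  i=0: (1/16) × log₂((1/16)/(7/16)) = (1/16) × log₂(1/7) = -0.1755
  i=1: (1/16) × log₂((1/16)/(1/8)) = (1/16) × log₂(1/2) = -0.0625
  i=2: (1/4) × log₂((1/4)/(3/16)) = (1/4) × log₂(4/3) = 0.1038
  i=3: (5/8) × log₂((5/8)/(1/4)) = (5/8) × log₂(5/2) = 0.8262
D(P||Q) = -0.1755 - 0.0625 + 0.1038 + 0.8262
  = 0.6920 bits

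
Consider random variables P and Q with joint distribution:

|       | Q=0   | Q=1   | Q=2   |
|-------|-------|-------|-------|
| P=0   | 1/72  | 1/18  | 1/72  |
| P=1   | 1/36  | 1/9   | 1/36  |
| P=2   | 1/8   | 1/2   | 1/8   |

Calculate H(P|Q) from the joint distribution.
Marginal P(Q) (column sums):
  P(Q=0) = 1/72 + 1/36 + 1/8 = 1/6
  P(Q=1) = 1/18 + 1/9 + 1/2 = 2/3
  P(Q=2) = 1/72 + 1/36 + 1/8 = 1/6

H(P|Q) = -Σ P(P,Q)·log₂ P(P|Q), where P(P|Q) = P(P,Q) / P(Q)
  (P=0,Q=0): P(P|Q) = (1/72)/(1/6) = 1/12;  -(1/72)·log₂(1/12) = 0.0498
  (P=0,Q=1): P(P|Q) = (1/18)/(2/3) = 1/12;  -(1/18)·log₂(1/12) = 0.1992
  (P=0,Q=2): P(P|Q) = (1/72)/(1/6) = 1/12;  -(1/72)·log₂(1/12) = 0.0498
  (P=1,Q=0): P(P|Q) = (1/36)/(1/6) = 1/6;  -(1/36)·log₂(1/6) = 0.0718
  (P=1,Q=1): P(P|Q) = (1/9)/(2/3) = 1/6;  -(1/9)·log₂(1/6) = 0.2872
  (P=1,Q=2): P(P|Q) = (1/36)/(1/6) = 1/6;  -(1/36)·log₂(1/6) = 0.0718
  (P=2,Q=0): P(P|Q) = (1/8)/(1/6) = 3/4;  -(1/8)·log₂(3/4) = 0.0519
  (P=2,Q=1): P(P|Q) = (1/2)/(2/3) = 3/4;  -(1/2)·log₂(3/4) = 0.2075
  (P=2,Q=2): P(P|Q) = (1/8)/(1/6) = 3/4;  -(1/8)·log₂(3/4) = 0.0519
H(P|Q) = 0.0498 + 0.1992 + 0.0498 + 0.0718 + 0.2872 + 0.0718 + 0.0519 + 0.2075 + 0.0519
  = 1.0409 bits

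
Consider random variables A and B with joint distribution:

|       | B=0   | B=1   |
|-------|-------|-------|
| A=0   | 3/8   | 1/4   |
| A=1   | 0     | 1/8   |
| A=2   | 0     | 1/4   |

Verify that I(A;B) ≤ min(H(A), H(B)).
Marginal P(A) (row sums):
  P(A=0) = 3/8 + 1/4 = 5/8
  P(A=1) = 0 + 1/8 = 1/8
  P(A=2) = 0 + 1/4 = 1/4
Marginal P(B) (column sums):
  P(B=0) = 3/8 + 0 + 0 = 3/8
  P(B=1) = 1/4 + 1/8 + 1/4 = 5/8

H(A) = -[(5/8)·log₂(5/8) + (1/8)·log₂(1/8) + (1/4)·log₂(1/4)]
  = 0.4238 + 0.3750 + 0.5000
  = 1.2988 bits
H(B) = -[(3/8)·log₂(3/8) + (5/8)·log₂(5/8)]
  = 0.5306 + 0.4238
  = 0.9544 bits
H(A,B) = -[(3/8)·log₂(3/8) + (1/4)·log₂(1/4) + (1/8)·log₂(1/8) + (1/4)·log₂(1/4)]
  = 0.5306 + 0.5000 + 0.3750 + 0.5000
  = 1.9056 bits

I(A;B) = H(A) + H(B) - H(A,B)
  = 1.2988 + 0.9544 - 1.9056
  = 0.3476 bits

min(H(A), H(B)) = min(1.2988, 0.9544) = 0.9544 bits
Since 0.3476 ≤ 0.9544, the bound is satisfied ✓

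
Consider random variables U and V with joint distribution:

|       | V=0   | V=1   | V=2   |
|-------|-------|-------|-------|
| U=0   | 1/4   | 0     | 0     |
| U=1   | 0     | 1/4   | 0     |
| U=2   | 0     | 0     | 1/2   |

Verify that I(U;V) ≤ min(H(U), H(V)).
Marginal P(U) (row sums):
  P(U=0) = 1/4 + 0 + 0 = 1/4
  P(U=1) = 0 + 1/4 + 0 = 1/4
  P(U=2) = 0 + 0 + 1/2 = 1/2
Marginal P(V) (column sums):
  P(V=0) = 1/4 + 0 + 0 = 1/4
  P(V=1) = 0 + 1/4 + 0 = 1/4
  P(V=2) = 0 + 0 + 1/2 = 1/2

H(U) = -[(1/4)·log₂(1/4) + (1/4)·log₂(1/4) + (1/2)·log₂(1/2)]
  = 0.5000 + 0.5000 + 0.5000
  = 1.5000 bits
H(V) = -[(1/4)·log₂(1/4) + (1/4)·log₂(1/4) + (1/2)·log₂(1/2)]
  = 0.5000 + 0.5000 + 0.5000
  = 1.5000 bits
H(U,V) = -[(1/4)·log₂(1/4) + (1/4)·log₂(1/4) + (1/2)·log₂(1/2)]
  = 0.5000 + 0.5000 + 0.5000
  = 1.5000 bits

I(U;V) = H(U) + H(V) - H(U,V)
  = 1.5000 + 1.5000 - 1.5000
  = 1.5000 bits

min(H(U), H(V)) = min(1.5000, 1.5000) = 1.5000 bits
Since 1.5000 ≤ 1.5000, the bound is satisfied ✓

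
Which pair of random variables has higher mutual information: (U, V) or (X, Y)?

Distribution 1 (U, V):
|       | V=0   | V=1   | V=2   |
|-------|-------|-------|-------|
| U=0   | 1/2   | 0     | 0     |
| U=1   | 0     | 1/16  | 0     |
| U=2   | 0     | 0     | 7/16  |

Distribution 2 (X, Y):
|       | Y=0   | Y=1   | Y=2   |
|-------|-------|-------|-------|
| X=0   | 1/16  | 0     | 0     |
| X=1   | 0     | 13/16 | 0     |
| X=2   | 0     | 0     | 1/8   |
Distribution 1 (U, V):
Marginal P(U) (row sums):
  P(U=0) = 1/2 + 0 + 0 = 1/2
  P(U=1) = 0 + 1/16 + 0 = 1/16
  P(U=2) = 0 + 0 + 7/16 = 7/16
Marginal P(V) (column sums):
  P(V=0) = 1/2 + 0 + 0 = 1/2
  P(V=1) = 0 + 1/16 + 0 = 1/16
  P(V=2) = 0 + 0 + 7/16 = 7/16

H(U) = -[(1/2)·log₂(1/2) + (1/16)·log₂(1/16) + (7/16)·log₂(7/16)]
  = 0.5000 + 0.2500 + 0.5218
  = 1.2718 bits
H(V) = -[(1/2)·log₂(1/2) + (1/16)·log₂(1/16) + (7/16)·log₂(7/16)]
  = 0.5000 + 0.2500 + 0.5218
  = 1.2718 bits
H(U,V) = -[(1/2)·log₂(1/2) + (1/16)·log₂(1/16) + (7/16)·log₂(7/16)]
  = 0.5000 + 0.2500 + 0.5218
  = 1.2718 bits

I(U;V) = H(U) + H(V) - H(U,V)
  = 1.2718 + 1.2718 - 1.2718
  = 1.2718 bits

Distribution 2 (X, Y):
Marginal P(X) (row sums):
  P(X=0) = 1/16 + 0 + 0 = 1/16
  P(X=1) = 0 + 13/16 + 0 = 13/16
  P(X=2) = 0 + 0 + 1/8 = 1/8
Marginal P(Y) (column sums):
  P(Y=0) = 1/16 + 0 + 0 = 1/16
  P(Y=1) = 0 + 13/16 + 0 = 13/16
  P(Y=2) = 0 + 0 + 1/8 = 1/8

H(X) = -[(1/16)·log₂(1/16) + (13/16)·log₂(13/16) + (1/8)·log₂(1/8)]
  = 0.2500 + 0.2434 + 0.3750
  = 0.8684 bits
H(Y) = -[(1/16)·log₂(1/16) + (13/16)·log₂(13/16) + (1/8)·log₂(1/8)]
  = 0.2500 + 0.2434 + 0.3750
  = 0.8684 bits
H(X,Y) = -[(1/16)·log₂(1/16) + (13/16)·log₂(13/16) + (1/8)·log₂(1/8)]
  = 0.2500 + 0.2434 + 0.3750
  = 0.8684 bits

I(X;Y) = H(X) + H(Y) - H(X,Y)
  = 0.8684 + 0.8684 - 0.8684
  = 0.8684 bits

I(U;V) = 1.2718 bits > I(X;Y) = 0.8684 bits, so (U, V) has the higher mutual information (stronger dependence).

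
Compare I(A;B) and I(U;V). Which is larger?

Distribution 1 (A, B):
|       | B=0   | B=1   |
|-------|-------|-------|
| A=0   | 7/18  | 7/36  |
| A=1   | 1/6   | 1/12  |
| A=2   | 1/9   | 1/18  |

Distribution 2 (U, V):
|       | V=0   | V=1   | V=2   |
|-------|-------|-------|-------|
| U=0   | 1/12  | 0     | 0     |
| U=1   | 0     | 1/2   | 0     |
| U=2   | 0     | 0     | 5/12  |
Distribution 1 (A, B):
Marginal P(A) (row sums):
  P(A=0) = 7/18 + 7/36 = 7/12
  P(A=1) = 1/6 + 1/12 = 1/4
  P(A=2) = 1/9 + 1/18 = 1/6
Marginal P(B) (column sums):
  P(B=0) = 7/18 + 1/6 + 1/9 = 2/3
  P(B=1) = 7/36 + 1/12 + 1/18 = 1/3

H(A) = -[(7/12)·log₂(7/12) + (1/4)·log₂(1/4) + (1/6)·log₂(1/6)]
  = 0.4536 + 0.5000 + 0.4308
  = 1.3844 bits
H(B) = -[(2/3)·log₂(2/3) + (1/3)·log₂(1/3)]
  = 0.3900 + 0.5283
  = 0.9183 bits
H(A,B) = -[(7/18)·log₂(7/18) + (7/36)·log₂(7/36) + (1/6)·log₂(1/6) + (1/12)·log₂(1/12) + (1/9)·log₂(1/9) + (1/18)·log₂(1/18)]
  = 0.5299 + 0.4594 + 0.4308 + 0.2987 + 0.3522 + 0.2317
  = 2.3027 bits

I(A;B) = H(A) + H(B) - H(A,B)
  = 1.3844 + 0.9183 - 2.3027
  = 0.0000 bits

Distribution 2 (U, V):
Marginal P(U) (row sums):
  P(U=0) = 1/12 + 0 + 0 = 1/12
  P(U=1) = 0 + 1/2 + 0 = 1/2
  P(U=2) = 0 + 0 + 5/12 = 5/12
Marginal P(V) (column sums):
  P(V=0) = 1/12 + 0 + 0 = 1/12
  P(V=1) = 0 + 1/2 + 0 = 1/2
  P(V=2) = 0 + 0 + 5/12 = 5/12

H(U) = -[(1/12)·log₂(1/12) + (1/2)·log₂(1/2) + (5/12)·log₂(5/12)]
  = 0.2987 + 0.5000 + 0.5263
  = 1.3250 bits
H(V) = -[(1/12)·log₂(1/12) + (1/2)·log₂(1/2) + (5/12)·log₂(5/12)]
  = 0.2987 + 0.5000 + 0.5263
  = 1.3250 bits
H(U,V) = -[(1/12)·log₂(1/12) + (1/2)·log₂(1/2) + (5/12)·log₂(5/12)]
  = 0.2987 + 0.5000 + 0.5263
  = 1.3250 bits

I(U;V) = H(U) + H(V) - H(U,V)
  = 1.3250 + 1.3250 - 1.3250
  = 1.3250 bits

I(U;V) = 1.3250 bits > I(A;B) = 0.0000 bits, so (U, V) has the higher mutual information (stronger dependence).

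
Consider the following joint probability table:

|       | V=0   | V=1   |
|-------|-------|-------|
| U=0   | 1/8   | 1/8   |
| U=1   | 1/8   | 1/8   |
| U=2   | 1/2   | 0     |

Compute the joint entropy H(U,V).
H(U,V) = -Σ P(U,V) log₂ P(U,V), summed over the non-zero cells:
H(U,V) = -[(1/8)·log₂(1/8) + (1/8)·log₂(1/8) + (1/8)·log₂(1/8) + (1/8)·log₂(1/8) + (1/2)·log₂(1/2)]
  = 0.3750 + 0.3750 + 0.3750 + 0.3750 + 0.5000
  = 2.0000 bits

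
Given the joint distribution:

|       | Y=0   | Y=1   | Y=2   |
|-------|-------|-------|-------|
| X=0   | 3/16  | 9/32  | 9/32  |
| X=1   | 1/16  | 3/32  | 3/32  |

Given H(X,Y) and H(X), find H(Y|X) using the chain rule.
From the chain rule: H(X,Y) = H(X) + H(Y|X)
Therefore: H(Y|X) = H(X,Y) - H(X)

H(X,Y) = -[(3/16)·log₂(3/16) + (9/32)·log₂(9/32) + (9/32)·log₂(9/32) + (1/16)·log₂(1/16) + (3/32)·log₂(3/32) + (3/32)·log₂(3/32)]
  = 0.4528 + 0.5147 + 0.5147 + 0.2500 + 0.3202 + 0.3202
  = 2.3726 bits
Marginal P(X) (row sums):
  P(X=0) = 3/16 + 9/32 + 9/32 = 3/4
  P(X=1) = 1/16 + 3/32 + 3/32 = 1/4
H(X) = -[(3/4)·log₂(3/4) + (1/4)·log₂(1/4)]
  = 0.3113 + 0.5000
  = 0.8113 bits

H(Y|X) = 2.3726 - 0.8113 = 1.5613 bits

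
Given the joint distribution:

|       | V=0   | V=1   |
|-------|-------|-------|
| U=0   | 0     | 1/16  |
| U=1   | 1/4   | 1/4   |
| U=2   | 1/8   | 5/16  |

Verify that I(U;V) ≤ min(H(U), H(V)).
Marginal P(U) (row sums):
  P(U=0) = 0 + 1/16 = 1/16
  P(U=1) = 1/4 + 1/4 = 1/2
  P(U=2) = 1/8 + 5/16 = 7/16
Marginal P(V) (column sums):
  P(V=0) = 0 + 1/4 + 1/8 = 3/8
  P(V=1) = 1/16 + 1/4 + 5/16 = 5/8

H(U) = -[(1/16)·log₂(1/16) + (1/2)·log₂(1/2) + (7/16)·log₂(7/16)]
  = 0.2500 + 0.5000 + 0.5218
  = 1.2718 bits
H(V) = -[(3/8)·log₂(3/8) + (5/8)·log₂(5/8)]
  = 0.5306 + 0.4238
  = 0.9544 bits
H(U,V) = -[(1/16)·log₂(1/16) + (1/4)·log₂(1/4) + (1/4)·log₂(1/4) + (1/8)·log₂(1/8) + (5/16)·log₂(5/16)]
  = 0.2500 + 0.5000 + 0.5000 + 0.3750 + 0.5244
  = 2.1494 bits

I(U;V) = H(U) + H(V) - H(U,V)
  = 1.2718 + 0.9544 - 2.1494
  = 0.0768 bits

min(H(U), H(V)) = min(1.2718, 0.9544) = 0.9544 bits
Since 0.0768 ≤ 0.9544, the bound is satisfied ✓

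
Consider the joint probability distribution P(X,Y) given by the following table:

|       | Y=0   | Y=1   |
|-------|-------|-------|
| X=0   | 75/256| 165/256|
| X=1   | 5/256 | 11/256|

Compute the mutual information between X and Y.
Marginal P(X) (row sums):
  P(X=0) = 75/256 + 165/256 = 15/16
  P(X=1) = 5/256 + 11/256 = 1/16
Marginal P(Y) (column sums):
  P(Y=0) = 75/256 + 5/256 = 5/16
  P(Y=1) = 165/256 + 11/256 = 11/16

H(X) = -[(15/16)·log₂(15/16) + (1/16)·log₂(1/16)]
  = 0.0873 + 0.2500
  = 0.3373 bits
H(Y) = -[(5/16)·log₂(5/16) + (11/16)·log₂(11/16)]
  = 0.5244 + 0.3716
  = 0.8960 bits
H(X,Y) = -[(75/256)·log₂(75/256) + (165/256)·log₂(165/256) + (5/256)·log₂(5/256) + (11/256)·log₂(11/256)]
  = 0.5189 + 0.4084 + 0.1109 + 0.1951
  = 1.2333 bits

I(X;Y) = H(X) + H(Y) - H(X,Y)
  = 0.3373 + 0.8960 - 1.2333
  = 0.0000 bits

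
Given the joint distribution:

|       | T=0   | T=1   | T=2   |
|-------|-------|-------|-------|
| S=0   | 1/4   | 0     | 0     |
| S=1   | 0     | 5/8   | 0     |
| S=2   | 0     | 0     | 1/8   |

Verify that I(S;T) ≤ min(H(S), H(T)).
Marginal P(S) (row sums):
  P(S=0) = 1/4 + 0 + 0 = 1/4
  P(S=1) = 0 + 5/8 + 0 = 5/8
  P(S=2) = 0 + 0 + 1/8 = 1/8
Marginal P(T) (column sums):
  P(T=0) = 1/4 + 0 + 0 = 1/4
  P(T=1) = 0 + 5/8 + 0 = 5/8
  P(T=2) = 0 + 0 + 1/8 = 1/8

H(S) = -[(1/4)·log₂(1/4) + (5/8)·log₂(5/8) + (1/8)·log₂(1/8)]
  = 0.5000 + 0.4238 + 0.3750
  = 1.2988 bits
H(T) = -[(1/4)·log₂(1/4) + (5/8)·log₂(5/8) + (1/8)·log₂(1/8)]
  = 0.5000 + 0.4238 + 0.3750
  = 1.2988 bits
H(S,T) = -[(1/4)·log₂(1/4) + (5/8)·log₂(5/8) + (1/8)·log₂(1/8)]
  = 0.5000 + 0.4238 + 0.3750
  = 1.2988 bits

I(S;T) = H(S) + H(T) - H(S,T)
  = 1.2988 + 1.2988 - 1.2988
  = 1.2988 bits

min(H(S), H(T)) = min(1.2988, 1.2988) = 1.2988 bits
Since 1.2988 ≤ 1.2988, the bound is satisfied ✓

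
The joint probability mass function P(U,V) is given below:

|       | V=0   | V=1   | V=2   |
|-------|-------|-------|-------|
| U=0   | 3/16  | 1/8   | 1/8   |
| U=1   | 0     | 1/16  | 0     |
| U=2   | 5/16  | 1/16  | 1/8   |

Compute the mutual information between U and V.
Marginal P(U) (row sums):
  P(U=0) = 3/16 + 1/8 + 1/8 = 7/16
  P(U=1) = 0 + 1/16 + 0 = 1/16
  P(U=2) = 5/16 + 1/16 + 1/8 = 1/2
Marginal P(V) (column sums):
  P(V=0) = 3/16 + 0 + 5/16 = 1/2
  P(V=1) = 1/8 + 1/16 + 1/16 = 1/4
  P(V=2) = 1/8 + 0 + 1/8 = 1/4

H(U) = -[(7/16)·log₂(7/16) + (1/16)·log₂(1/16) + (1/2)·log₂(1/2)]
  = 0.5218 + 0.2500 + 0.5000
  = 1.2718 bits
H(V) = -[(1/2)·log₂(1/2) + (1/4)·log₂(1/4) + (1/4)·log₂(1/4)]
  = 0.5000 + 0.5000 + 0.5000
  = 1.5000 bits
H(U,V) = -[(3/16)·log₂(3/16) + (1/8)·log₂(1/8) + (1/8)·log₂(1/8) + (1/16)·log₂(1/16) + (5/16)·log₂(5/16) + (1/16)·log₂(1/16) + (1/8)·log₂(1/8)]
  = 0.4528 + 0.3750 + 0.3750 + 0.2500 + 0.5244 + 0.2500 + 0.3750
  = 2.6022 bits

I(U;V) = H(U) + H(V) - H(U,V)
  = 1.2718 + 1.5000 - 2.6022
  = 0.1696 bits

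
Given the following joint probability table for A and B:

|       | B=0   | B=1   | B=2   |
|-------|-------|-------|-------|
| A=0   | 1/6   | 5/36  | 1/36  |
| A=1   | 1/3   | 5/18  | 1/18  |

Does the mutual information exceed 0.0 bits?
Marginal P(A) (row sums):
  P(A=0) = 1/6 + 5/36 + 1/36 = 1/3
  P(A=1) = 1/3 + 5/18 + 1/18 = 2/3
Marginal P(B) (column sums):
  P(B=0) = 1/6 + 1/3 = 1/2
  P(B=1) = 5/36 + 5/18 = 5/12
  P(B=2) = 1/36 + 1/18 = 1/12

H(A) = -[(1/3)·log₂(1/3) + (2/3)·log₂(2/3)]
  = 0.5283 + 0.3900
  = 0.9183 bits
H(B) = -[(1/2)·log₂(1/2) + (5/12)·log₂(5/12) + (1/12)·log₂(1/12)]
  = 0.5000 + 0.5263 + 0.2987
  = 1.3250 bits
H(A,B) = -[(1/6)·log₂(1/6) + (5/36)·log₂(5/36) + (1/36)·log₂(1/36) + (1/3)·log₂(1/3) + (5/18)·log₂(5/18) + (1/18)·log₂(1/18)]
  = 0.4308 + 0.3956 + 0.1436 + 0.5283 + 0.5133 + 0.2317
  = 2.2433 bits

I(A;B) = H(A) + H(B) - H(A,B)
  = 0.9183 + 1.3250 - 2.2433
  = 0.0000 bits

No. I(A;B) = 0.0000 bits, which is ≤ 0.0 bits.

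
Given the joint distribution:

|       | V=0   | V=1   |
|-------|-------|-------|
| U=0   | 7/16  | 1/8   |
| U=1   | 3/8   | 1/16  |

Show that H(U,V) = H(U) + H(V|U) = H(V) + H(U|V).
Marginal P(U) (row sums):
  P(U=0) = 7/16 + 1/8 = 9/16
  P(U=1) = 3/8 + 1/16 = 7/16
Marginal P(V) (column sums):
  P(V=0) = 7/16 + 3/8 = 13/16
  P(V=1) = 1/8 + 1/16 = 3/16

Decomposition 1: H(U) + H(V|U)
H(U) = -[(9/16)·log₂(9/16) + (7/16)·log₂(7/16)]
  = 0.4669 + 0.5218
  = 0.9887 bits
H(V|U) = -Σ P(U,V)·log₂ P(V|U), where P(V|U) = P(U,V) / P(U)
  (U=0,V=0): P(V|U) = (7/16)/(9/16) = 7/9;  -(7/16)·log₂(7/9) = 0.1586
  (U=0,V=1): P(V|U) = (1/8)/(9/16) = 2/9;  -(1/8)·log₂(2/9) = 0.2712
  (U=1,V=0): P(V|U) = (3/8)/(7/16) = 6/7;  -(3/8)·log₂(6/7) = 0.0834
  (U=1,V=1): P(V|U) = (1/16)/(7/16) = 1/7;  -(1/16)·log₂(1/7) = 0.1755
H(V|U) = 0.1586 + 0.2712 + 0.0834 + 0.1755
  = 0.6887 bits
H(U) + H(V|U) = 0.9887 + 0.6887 = 1.6774 bits

Decomposition 2: H(V) + H(U|V)
H(V) = -[(13/16)·log₂(13/16) + (3/16)·log₂(3/16)]
  = 0.2434 + 0.4528
  = 0.6962 bits
H(U|V) = -Σ P(U,V)·log₂ P(U|V), where P(U|V) = P(U,V) / P(V)
  (U=0,V=0): P(U|V) = (7/16)/(13/16) = 7/13;  -(7/16)·log₂(7/13) = 0.3907
  (U=0,V=1): P(U|V) = (1/8)/(3/16) = 2/3;  -(1/8)·log₂(2/3) = 0.0731
  (U=1,V=0): P(U|V) = (3/8)/(13/16) = 6/13;  -(3/8)·log₂(6/13) = 0.4183
  (U=1,V=1): P(U|V) = (1/16)/(3/16) = 1/3;  -(1/16)·log₂(1/3) = 0.0991
H(U|V) = 0.3907 + 0.0731 + 0.4183 + 0.0991
  = 0.9812 bits
H(V) + H(U|V) = 0.6962 + 0.9812 = 1.6774 bits

Direct computation of the joint entropy:
H(U,V) = -[(7/16)·log₂(7/16) + (1/8)·log₂(1/8) + (3/8)·log₂(3/8) + (1/16)·log₂(1/16)]
  = 0.5218 + 0.3750 + 0.5306 + 0.2500
  = 1.6774 bits

All three agree: H(U,V) = 1.6774 bits ✓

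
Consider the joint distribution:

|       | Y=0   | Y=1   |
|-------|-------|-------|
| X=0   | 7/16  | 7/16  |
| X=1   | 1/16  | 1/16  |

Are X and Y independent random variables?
Marginal P(X) (row sums):
  P(X=0) = 7/16 + 7/16 = 7/8
  P(X=1) = 1/16 + 1/16 = 1/8
Marginal P(Y) (column sums):
  P(Y=0) = 7/16 + 1/16 = 1/2
  P(Y=1) = 7/16 + 1/16 = 1/2

X and Y are independent iff P(X=i,Y=j) = P(X=i)·P(Y=j) for every cell.
  P(X=0)·P(Y=0) = 7/8 × 1/2 = 7/16 = P(X=0,Y=0) ✓
  P(X=0)·P(Y=1) = 7/8 × 1/2 = 7/16 = P(X=0,Y=1) ✓
  P(X=1)·P(Y=0) = 1/8 × 1/2 = 1/16 = P(X=1,Y=0) ✓
  P(X=1)·P(Y=1) = 1/8 × 1/2 = 1/16 = P(X=1,Y=1) ✓

Yes, X and Y are independent: every cell factors, so I(X;Y) = 0 bits.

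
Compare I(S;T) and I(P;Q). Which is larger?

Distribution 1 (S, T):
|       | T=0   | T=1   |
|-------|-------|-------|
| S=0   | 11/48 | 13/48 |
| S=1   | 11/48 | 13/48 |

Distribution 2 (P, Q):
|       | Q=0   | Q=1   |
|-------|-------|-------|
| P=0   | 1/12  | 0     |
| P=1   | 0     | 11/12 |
Distribution 1 (S, T):
Marginal P(S) (row sums):
  P(S=0) = 11/48 + 13/48 = 1/2
  P(S=1) = 11/48 + 13/48 = 1/2
Marginal P(T) (column sums):
  P(T=0) = 11/48 + 11/48 = 11/24
  P(T=1) = 13/48 + 13/48 = 13/24

H(S) = -[(1/2)·log₂(1/2) + (1/2)·log₂(1/2)]
  = 0.5000 + 0.5000
  = 1.0000 bits
H(T) = -[(11/24)·log₂(11/24) + (13/24)·log₂(13/24)]
  = 0.5159 + 0.4791
  = 0.9950 bits
H(S,T) = -[(11/48)·log₂(11/48) + (13/48)·log₂(13/48) + (11/48)·log₂(11/48) + (13/48)·log₂(13/48)]
  = 0.4871 + 0.5104 + 0.4871 + 0.5104
  = 1.9950 bits

I(S;T) = H(S) + H(T) - H(S,T)
  = 1.0000 + 0.9950 - 1.9950
  = 0.0000 bits

Distribution 2 (P, Q):
Marginal P(P) (row sums):
  P(P=0) = 1/12 + 0 = 1/12
  P(P=1) = 0 + 11/12 = 11/12
Marginal P(Q) (column sums):
  P(Q=0) = 1/12 + 0 = 1/12
  P(Q=1) = 0 + 11/12 = 11/12

H(P) = -[(1/12)·log₂(1/12) + (11/12)·log₂(11/12)]
  = 0.2987 + 0.1151
  = 0.4138 bits
H(Q) = -[(1/12)·log₂(1/12) + (11/12)·log₂(11/12)]
  = 0.2987 + 0.1151
  = 0.4138 bits
H(P,Q) = -[(1/12)·log₂(1/12) + (11/12)·log₂(11/12)]
  = 0.2987 + 0.1151
  = 0.4138 bits

I(P;Q) = H(P) + H(Q) - H(P,Q)
  = 0.4138 + 0.4138 - 0.4138
  = 0.4138 bits

I(P;Q) = 0.4138 bits > I(S;T) = 0.0000 bits, so (P, Q) has the higher mutual information (stronger dependence).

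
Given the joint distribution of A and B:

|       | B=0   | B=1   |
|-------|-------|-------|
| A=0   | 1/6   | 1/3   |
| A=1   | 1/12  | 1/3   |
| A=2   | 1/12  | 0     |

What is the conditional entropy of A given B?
Marginal P(B) (column sums):
  P(B=0) = 1/6 + 1/12 + 1/12 = 1/3
  P(B=1) = 1/3 + 1/3 + 0 = 2/3

H(A|B) = -Σ P(A,B)·log₂ P(A|B), where P(A|B) = P(A,B) / P(B)
  (cells with P(A,B) = 0 contribute 0)
  (A=0,B=0): P(A|B) = (1/6)/(1/3) = 1/2;  -(1/6)·log₂(1/2) = 0.1667
  (A=0,B=1): P(A|B) = (1/3)/(2/3) = 1/2;  -(1/3)·log₂(1/2) = 0.3333
  (A=1,B=0): P(A|B) = (1/12)/(1/3) = 1/4;  -(1/12)·log₂(1/4) = 0.1667
  (A=1,B=1): P(A|B) = (1/3)/(2/3) = 1/2;  -(1/3)·log₂(1/2) = 0.3333
  (A=2,B=0): P(A|B) = (1/12)/(1/3) = 1/4;  -(1/12)·log₂(1/4) = 0.1667
H(A|B) = 0.1667 + 0.3333 + 0.1667 + 0.3333 + 0.1667
  = 1.1667 bits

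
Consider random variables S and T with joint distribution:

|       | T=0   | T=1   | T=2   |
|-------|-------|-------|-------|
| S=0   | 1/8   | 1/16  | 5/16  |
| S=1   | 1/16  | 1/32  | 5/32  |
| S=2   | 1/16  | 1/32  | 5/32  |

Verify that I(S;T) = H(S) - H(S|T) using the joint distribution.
Left side, from I(S;T) = H(S) + H(T) - H(S,T):
Marginal P(S) (row sums):
  P(S=0) = 1/8 + 1/16 + 5/16 = 1/2
  P(S=1) = 1/16 + 1/32 + 5/32 = 1/4
  P(S=2) = 1/16 + 1/32 + 5/32 = 1/4
Marginal P(T) (column sums):
  P(T=0) = 1/8 + 1/16 + 1/16 = 1/4
  P(T=1) = 1/16 + 1/32 + 1/32 = 1/8
  P(T=2) = 5/16 + 5/32 + 5/32 = 5/8

H(S) = -[(1/2)·log₂(1/2) + (1/4)·log₂(1/4) + (1/4)·log₂(1/4)]
  = 0.5000 + 0.5000 + 0.5000
  = 1.5000 bits
H(T) = -[(1/4)·log₂(1/4) + (1/8)·log₂(1/8) + (5/8)·log₂(5/8)]
  = 0.5000 + 0.3750 + 0.4238
  = 1.2988 bits
H(S,T) = -[(1/8)·log₂(1/8) + (1/16)·log₂(1/16) + (5/16)·log₂(5/16) + (1/16)·log₂(1/16) + (1/32)·log₂(1/32) + (5/32)·log₂(5/32) + (1/16)·log₂(1/16) + (1/32)·log₂(1/32) + (5/32)·log₂(5/32)]
  = 0.3750 + 0.2500 + 0.5244 + 0.2500 + 0.1563 + 0.4184 + 0.2500 + 0.1563 + 0.4184
  = 2.7988 bits

I(S;T) = H(S) + H(T) - H(S,T)
  = 1.5000 + 1.2988 - 2.7988
  = 0.0000 bits

Right side, with H(S|T) computed directly from the conditional probabilities:
H(S|T) = -Σ P(S,T)·log₂ P(S|T), where P(S|T) = P(S,T) / P(T)
  (S=0,T=0): P(S|T) = (1/8)/(1/4) = 1/2;  -(1/8)·log₂(1/2) = 0.1250
  (S=0,T=1): P(S|T) = (1/16)/(1/8) = 1/2;  -(1/16)·log₂(1/2) = 0.0625
  (S=0,T=2): P(S|T) = (5/16)/(5/8) = 1/2;  -(5/16)·log₂(1/2) = 0.3125
  (S=1,T=0): P(S|T) = (1/16)/(1/4) = 1/4;  -(1/16)·log₂(1/4) = 0.1250
  (S=1,T=1): P(S|T) = (1/32)/(1/8) = 1/4;  -(1/32)·log₂(1/4) = 0.0625
  (S=1,T=2): P(S|T) = (5/32)/(5/8) = 1/4;  -(5/32)·log₂(1/4) = 0.3125
  (S=2,T=0): P(S|T) = (1/16)/(1/4) = 1/4;  -(1/16)·log₂(1/4) = 0.1250
  (S=2,T=1): P(S|T) = (1/32)/(1/8) = 1/4;  -(1/32)·log₂(1/4) = 0.0625
  (S=2,T=2): P(S|T) = (5/32)/(5/8) = 1/4;  -(5/32)·log₂(1/4) = 0.3125
H(S|T) = 0.1250 + 0.0625 + 0.3125 + 0.1250 + 0.0625 + 0.3125 + 0.1250 + 0.0625 + 0.3125
  = 1.5000 bits
H(S) - H(S|T) = 1.5000 - 1.5000 = 0.0000 bits

Both sides equal 0.0000 bits, so I(S;T) = H(S) - H(S|T) ✓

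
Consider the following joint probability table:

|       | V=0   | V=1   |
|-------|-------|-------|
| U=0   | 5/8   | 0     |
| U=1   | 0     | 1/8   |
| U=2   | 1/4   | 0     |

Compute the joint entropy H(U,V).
H(U,V) = -Σ P(U,V) log₂ P(U,V), summed over the non-zero cells:
H(U,V) = -[(5/8)·log₂(5/8) + (1/8)·log₂(1/8) + (1/4)·log₂(1/4)]
  = 0.4238 + 0.3750 + 0.5000
  = 1.2988 bits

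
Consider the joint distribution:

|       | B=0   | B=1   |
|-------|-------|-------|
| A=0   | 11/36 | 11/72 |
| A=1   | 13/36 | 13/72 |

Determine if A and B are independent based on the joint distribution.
Marginal P(A) (row sums):
  P(A=0) = 11/36 + 11/72 = 11/24
  P(A=1) = 13/36 + 13/72 = 13/24
Marginal P(B) (column sums):
  P(B=0) = 11/36 + 13/36 = 2/3
  P(B=1) = 11/72 + 13/72 = 1/3

A and B are independent iff P(A=i,B=j) = P(A=i)·P(B=j) for every cell.
  P(A=0)·P(B=0) = 11/24 × 2/3 = 11/36 = P(A=0,B=0) ✓
  P(A=0)·P(B=1) = 11/24 × 1/3 = 11/72 = P(A=0,B=1) ✓
  P(A=1)·P(B=0) = 13/24 × 2/3 = 13/36 = P(A=1,B=0) ✓
  P(A=1)·P(B=1) = 13/24 × 1/3 = 13/72 = P(A=1,B=1) ✓

Yes, A and B are independent: every cell factors, so I(A;B) = 0 bits.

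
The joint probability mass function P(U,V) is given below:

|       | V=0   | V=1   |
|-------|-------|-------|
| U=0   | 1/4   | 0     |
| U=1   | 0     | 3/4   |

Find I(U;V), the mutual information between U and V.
Marginal P(U) (row sums):
  P(U=0) = 1/4 + 0 = 1/4
  P(U=1) = 0 + 3/4 = 3/4
Marginal P(V) (column sums):
  P(V=0) = 1/4 + 0 = 1/4
  P(V=1) = 0 + 3/4 = 3/4

H(U) = -[(1/4)·log₂(1/4) + (3/4)·log₂(3/4)]
  = 0.5000 + 0.3113
  = 0.8113 bits
H(V) = -[(1/4)·log₂(1/4) + (3/4)·log₂(3/4)]
  = 0.5000 + 0.3113
  = 0.8113 bits
H(U,V) = -[(1/4)·log₂(1/4) + (3/4)·log₂(3/4)]
  = 0.5000 + 0.3113
  = 0.8113 bits

I(U;V) = H(U) + H(V) - H(U,V)
  = 0.8113 + 0.8113 - 0.8113
  = 0.8113 bits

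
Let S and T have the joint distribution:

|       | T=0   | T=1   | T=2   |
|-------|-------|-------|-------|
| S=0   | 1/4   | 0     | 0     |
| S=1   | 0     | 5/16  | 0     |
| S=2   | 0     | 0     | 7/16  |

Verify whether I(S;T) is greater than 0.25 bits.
Marginal P(S) (row sums):
  P(S=0) = 1/4 + 0 + 0 = 1/4
  P(S=1) = 0 + 5/16 + 0 = 5/16
  P(S=2) = 0 + 0 + 7/16 = 7/16
Marginal P(T) (column sums):
  P(T=0) = 1/4 + 0 + 0 = 1/4
  P(T=1) = 0 + 5/16 + 0 = 5/16
  P(T=2) = 0 + 0 + 7/16 = 7/16

H(S) = -[(1/4)·log₂(1/4) + (5/16)·log₂(5/16) + (7/16)·log₂(7/16)]
  = 0.5000 + 0.5244 + 0.5218
  = 1.5462 bits
H(T) = -[(1/4)·log₂(1/4) + (5/16)·log₂(5/16) + (7/16)·log₂(7/16)]
  = 0.5000 + 0.5244 + 0.5218
  = 1.5462 bits
H(S,T) = -[(1/4)·log₂(1/4) + (5/16)·log₂(5/16) + (7/16)·log₂(7/16)]
  = 0.5000 + 0.5244 + 0.5218
  = 1.5462 bits

I(S;T) = H(S) + H(T) - H(S,T)
  = 1.5462 + 1.5462 - 1.5462
  = 1.5462 bits

Yes. I(S;T) = 1.5462 bits, which is > 0.25 bits.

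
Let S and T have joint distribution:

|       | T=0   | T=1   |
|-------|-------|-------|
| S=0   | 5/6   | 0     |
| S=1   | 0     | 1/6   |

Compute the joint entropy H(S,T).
H(S,T) = -Σ P(S,T) log₂ P(S,T), summed over the non-zero cells:
H(S,T) = -[(5/6)·log₂(5/6) + (1/6)·log₂(1/6)]
  = 0.2192 + 0.4308
  = 0.6500 bits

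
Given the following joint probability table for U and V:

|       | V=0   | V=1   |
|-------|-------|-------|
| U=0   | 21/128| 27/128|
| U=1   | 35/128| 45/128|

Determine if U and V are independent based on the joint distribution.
Marginal P(U) (row sums):
  P(U=0) = 21/128 + 27/128 = 3/8
  P(U=1) = 35/128 + 45/128 = 5/8
Marginal P(V) (column sums):
  P(V=0) = 21/128 + 35/128 = 7/16
  P(V=1) = 27/128 + 45/128 = 9/16

U and V are independent iff P(U=i,V=j) = P(U=i)·P(V=j) for every cell.
  P(U=0)·P(V=0) = 3/8 × 7/16 = 21/128 = P(U=0,V=0) ✓
  P(U=0)·P(V=1) = 3/8 × 9/16 = 27/128 = P(U=0,V=1) ✓
  P(U=1)·P(V=0) = 5/8 × 7/16 = 35/128 = P(U=1,V=0) ✓
  P(U=1)·P(V=1) = 5/8 × 9/16 = 45/128 = P(U=1,V=1) ✓

Yes, U and V are independent: every cell factors, so I(U;V) = 0 bits.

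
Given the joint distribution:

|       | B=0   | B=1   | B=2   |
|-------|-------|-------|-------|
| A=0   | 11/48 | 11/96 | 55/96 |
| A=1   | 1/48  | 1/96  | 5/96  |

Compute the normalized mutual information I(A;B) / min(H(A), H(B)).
Marginal P(A) (row sums):
  P(A=0) = 11/48 + 11/96 + 55/96 = 11/12
  P(A=1) = 1/48 + 1/96 + 5/96 = 1/12
Marginal P(B) (column sums):
  P(B=0) = 11/48 + 1/48 = 1/4
  P(B=1) = 11/96 + 1/96 = 1/8
  P(B=2) = 55/96 + 5/96 = 5/8

H(A) = -[(11/12)·log₂(11/12) + (1/12)·log₂(1/12)]
  = 0.1151 + 0.2987
  = 0.4138 bits
H(B) = -[(1/4)·log₂(1/4) + (1/8)·log₂(1/8) + (5/8)·log₂(5/8)]
  = 0.5000 + 0.3750 + 0.4238
  = 1.2988 bits
H(A,B) = -[(11/48)·log₂(11/48) + (11/96)·log₂(11/96) + (55/96)·log₂(55/96) + (1/48)·log₂(1/48) + (1/96)·log₂(1/96) + (5/96)·log₂(5/96)]
  = 0.4871 + 0.3581 + 0.4604 + 0.1164 + 0.0686 + 0.2220
  = 1.7126 bits

I(A;B) = H(A) + H(B) - H(A,B)
  = 0.4138 + 1.2988 - 1.7126
  = 0.0000 bits

min(H(A), H(B)) = min(0.4138, 1.2988) = 0.4138 bits
Normalized MI = 0.0000 / 0.4138 = 0.0000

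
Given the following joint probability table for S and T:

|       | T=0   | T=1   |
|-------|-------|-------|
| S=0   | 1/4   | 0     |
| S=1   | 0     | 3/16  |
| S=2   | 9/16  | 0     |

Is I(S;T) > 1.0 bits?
Marginal P(S) (row sums):
  P(S=0) = 1/4 + 0 = 1/4
  P(S=1) = 0 + 3/16 = 3/16
  P(S=2) = 9/16 + 0 = 9/16
Marginal P(T) (column sums):
  P(T=0) = 1/4 + 0 + 9/16 = 13/16
  P(T=1) = 0 + 3/16 + 0 = 3/16

H(S) = -[(1/4)·log₂(1/4) + (3/16)·log₂(3/16) + (9/16)·log₂(9/16)]
  = 0.5000 + 0.4528 + 0.4669
  = 1.4197 bits
H(T) = -[(13/16)·log₂(13/16) + (3/16)·log₂(3/16)]
  = 0.2434 + 0.4528
  = 0.6962 bits
H(S,T) = -[(1/4)·log₂(1/4) + (3/16)·log₂(3/16) + (9/16)·log₂(9/16)]
  = 0.5000 + 0.4528 + 0.4669
  = 1.4197 bits

I(S;T) = H(S) + H(T) - H(S,T)
  = 1.4197 + 0.6962 - 1.4197
  = 0.6962 bits

No. I(S;T) = 0.6962 bits, which is ≤ 1.0 bits.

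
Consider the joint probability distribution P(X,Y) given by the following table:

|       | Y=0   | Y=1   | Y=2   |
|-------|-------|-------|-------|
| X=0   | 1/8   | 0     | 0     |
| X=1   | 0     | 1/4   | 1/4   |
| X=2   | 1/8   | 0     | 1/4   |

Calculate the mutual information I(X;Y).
Marginal P(X) (row sums):
  P(X=0) = 1/8 + 0 + 0 = 1/8
  P(X=1) = 0 + 1/4 + 1/4 = 1/2
  P(X=2) = 1/8 + 0 + 1/4 = 3/8
Marginal P(Y) (column sums):
  P(Y=0) = 1/8 + 0 + 1/8 = 1/4
  P(Y=1) = 0 + 1/4 + 0 = 1/4
  P(Y=2) = 0 + 1/4 + 1/4 = 1/2

H(X) = -[(1/8)·log₂(1/8) + (1/2)·log₂(1/2) + (3/8)·log₂(3/8)]
  = 0.3750 + 0.5000 + 0.5306
  = 1.4056 bits
H(Y) = -[(1/4)·log₂(1/4) + (1/4)·log₂(1/4) + (1/2)·log₂(1/2)]
  = 0.5000 + 0.5000 + 0.5000
  = 1.5000 bits
H(X,Y) = -[(1/8)·log₂(1/8) + (1/4)·log₂(1/4) + (1/4)·log₂(1/4) + (1/8)·log₂(1/8) + (1/4)·log₂(1/4)]
  = 0.3750 + 0.5000 + 0.5000 + 0.3750 + 0.5000
  = 2.2500 bits

I(X;Y) = H(X) + H(Y) - H(X,Y)
  = 1.4056 + 1.5000 - 2.2500
  = 0.6556 bits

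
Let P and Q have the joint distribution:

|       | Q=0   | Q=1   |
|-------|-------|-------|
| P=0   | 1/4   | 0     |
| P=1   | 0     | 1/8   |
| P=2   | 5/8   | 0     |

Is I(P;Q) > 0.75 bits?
Marginal P(P) (row sums):
  P(P=0) = 1/4 + 0 = 1/4
  P(P=1) = 0 + 1/8 = 1/8
  P(P=2) = 5/8 + 0 = 5/8
Marginal P(Q) (column sums):
  P(Q=0) = 1/4 + 0 + 5/8 = 7/8
  P(Q=1) = 0 + 1/8 + 0 = 1/8

H(P) = -[(1/4)·log₂(1/4) + (1/8)·log₂(1/8) + (5/8)·log₂(5/8)]
  = 0.5000 + 0.3750 + 0.4238
  = 1.2988 bits
H(Q) = -[(7/8)·log₂(7/8) + (1/8)·log₂(1/8)]
  = 0.1686 + 0.3750
  = 0.5436 bits
H(P,Q) = -[(1/4)·log₂(1/4) + (1/8)·log₂(1/8) + (5/8)·log₂(5/8)]
  = 0.5000 + 0.3750 + 0.4238
  = 1.2988 bits

I(P;Q) = H(P) + H(Q) - H(P,Q)
  = 1.2988 + 0.5436 - 1.2988
  = 0.5436 bits

No. I(P;Q) = 0.5436 bits, which is ≤ 0.75 bits.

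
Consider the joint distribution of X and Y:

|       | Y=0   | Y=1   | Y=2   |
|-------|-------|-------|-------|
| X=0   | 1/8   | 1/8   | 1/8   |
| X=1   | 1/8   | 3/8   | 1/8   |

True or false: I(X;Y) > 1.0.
Marginal P(X) (row sums):
  P(X=0) = 1/8 + 1/8 + 1/8 = 3/8
  P(X=1) = 1/8 + 3/8 + 1/8 = 5/8
Marginal P(Y) (column sums):
  P(Y=0) = 1/8 + 1/8 = 1/4
  P(Y=1) = 1/8 + 3/8 = 1/2
  P(Y=2) = 1/8 + 1/8 = 1/4

H(X) = -[(3/8)·log₂(3/8) + (5/8)·log₂(5/8)]
  = 0.5306 + 0.4238
  = 0.9544 bits
H(Y) = -[(1/4)·log₂(1/4) + (1/2)·log₂(1/2) + (1/4)·log₂(1/4)]
  = 0.5000 + 0.5000 + 0.5000
  = 1.5000 bits
H(X,Y) = -[(1/8)·log₂(1/8) + (1/8)·log₂(1/8) + (1/8)·log₂(1/8) + (1/8)·log₂(1/8) + (3/8)·log₂(3/8) + (1/8)·log₂(1/8)]
  = 0.3750 + 0.3750 + 0.3750 + 0.3750 + 0.5306 + 0.3750
  = 2.4056 bits

I(X;Y) = H(X) + H(Y) - H(X,Y)
  = 0.9544 + 1.5000 - 2.4056
  = 0.0488 bits

False. I(X;Y) = 0.0488 bits, which is ≤ 1.0 bits.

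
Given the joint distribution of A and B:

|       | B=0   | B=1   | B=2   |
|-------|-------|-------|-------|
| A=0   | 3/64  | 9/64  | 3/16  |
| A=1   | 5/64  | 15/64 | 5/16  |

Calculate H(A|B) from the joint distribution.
Marginal P(B) (column sums):
  P(B=0) = 3/64 + 5/64 = 1/8
  P(B=1) = 9/64 + 15/64 = 3/8
  P(B=2) = 3/16 + 5/16 = 1/2

H(A|B) = -Σ P(A,B)·log₂ P(A|B), where P(A|B) = P(A,B) / P(B)
  (A=0,B=0): P(A|B) = (3/64)/(1/8) = 3/8;  -(3/64)·log₂(3/8) = 0.0663
  (A=0,B=1): P(A|B) = (9/64)/(3/8) = 3/8;  -(9/64)·log₂(3/8) = 0.1990
  (A=0,B=2): P(A|B) = (3/16)/(1/2) = 3/8;  -(3/16)·log₂(3/8) = 0.2653
  (A=1,B=0): P(A|B) = (5/64)/(1/8) = 5/8;  -(5/64)·log₂(5/8) = 0.0530
  (A=1,B=1): P(A|B) = (15/64)/(3/8) = 5/8;  -(15/64)·log₂(5/8) = 0.1589
  (A=1,B=2): P(A|B) = (5/16)/(1/2) = 5/8;  -(5/16)·log₂(5/8) = 0.2119
H(A|B) = 0.0663 + 0.1990 + 0.2653 + 0.0530 + 0.1589 + 0.2119
  = 0.9544 bits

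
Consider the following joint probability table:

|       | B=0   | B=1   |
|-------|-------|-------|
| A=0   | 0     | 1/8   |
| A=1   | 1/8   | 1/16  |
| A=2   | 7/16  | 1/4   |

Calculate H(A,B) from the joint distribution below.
H(A,B) = -Σ P(A,B) log₂ P(A,B), summed over the non-zero cells:
H(A,B) = -[(1/8)·log₂(1/8) + (1/8)·log₂(1/8) + (1/16)·log₂(1/16) + (7/16)·log₂(7/16) + (1/4)·log₂(1/4)]
  = 0.3750 + 0.3750 + 0.2500 + 0.5218 + 0.5000
  = 2.0218 bits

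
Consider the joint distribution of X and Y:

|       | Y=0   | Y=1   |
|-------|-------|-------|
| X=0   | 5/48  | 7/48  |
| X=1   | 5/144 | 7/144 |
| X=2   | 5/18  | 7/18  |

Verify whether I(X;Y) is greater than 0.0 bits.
Marginal P(X) (row sums):
  P(X=0) = 5/48 + 7/48 = 1/4
  P(X=1) = 5/144 + 7/144 = 1/12
  P(X=2) = 5/18 + 7/18 = 2/3
Marginal P(Y) (column sums):
  P(Y=0) = 5/48 + 5/144 + 5/18 = 5/12
  P(Y=1) = 7/48 + 7/144 + 7/18 = 7/12

H(X) = -[(1/4)·log₂(1/4) + (1/12)·log₂(1/12) + (2/3)·log₂(2/3)]
  = 0.5000 + 0.2987 + 0.3900
  = 1.1887 bits
H(Y) = -[(5/12)·log₂(5/12) + (7/12)·log₂(7/12)]
  = 0.5263 + 0.4536
  = 0.9799 bits
H(X,Y) = -[(5/48)·log₂(5/48) + (7/48)·log₂(7/48) + (5/144)·log₂(5/144) + (7/144)·log₂(7/144) + (5/18)·log₂(5/18) + (7/18)·log₂(7/18)]
  = 0.3399 + 0.4051 + 0.1683 + 0.2121 + 0.5133 + 0.5299
  = 2.1686 bits

I(X;Y) = H(X) + H(Y) - H(X,Y)
  = 1.1887 + 0.9799 - 2.1686
  = 0.0000 bits

No. I(X;Y) = 0.0000 bits, which is ≤ 0.0 bits.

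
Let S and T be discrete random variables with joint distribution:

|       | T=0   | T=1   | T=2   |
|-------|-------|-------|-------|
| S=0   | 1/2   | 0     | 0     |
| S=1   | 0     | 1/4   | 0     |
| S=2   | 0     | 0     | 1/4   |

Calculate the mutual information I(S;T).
Marginal P(S) (row sums):
  P(S=0) = 1/2 + 0 + 0 = 1/2
  P(S=1) = 0 + 1/4 + 0 = 1/4
  P(S=2) = 0 + 0 + 1/4 = 1/4
Marginal P(T) (column sums):
  P(T=0) = 1/2 + 0 + 0 = 1/2
  P(T=1) = 0 + 1/4 + 0 = 1/4
  P(T=2) = 0 + 0 + 1/4 = 1/4

H(S) = -[(1/2)·log₂(1/2) + (1/4)·log₂(1/4) + (1/4)·log₂(1/4)]
  = 0.5000 + 0.5000 + 0.5000
  = 1.5000 bits
H(T) = -[(1/2)·log₂(1/2) + (1/4)·log₂(1/4) + (1/4)·log₂(1/4)]
  = 0.5000 + 0.5000 + 0.5000
  = 1.5000 bits
H(S,T) = -[(1/2)·log₂(1/2) + (1/4)·log₂(1/4) + (1/4)·log₂(1/4)]
  = 0.5000 + 0.5000 + 0.5000
  = 1.5000 bits

I(S;T) = H(S) + H(T) - H(S,T)
  = 1.5000 + 1.5000 - 1.5000
  = 1.5000 bits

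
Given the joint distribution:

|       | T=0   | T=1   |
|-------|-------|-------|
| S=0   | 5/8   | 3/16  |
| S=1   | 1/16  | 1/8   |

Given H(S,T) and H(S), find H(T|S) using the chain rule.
From the chain rule: H(S,T) = H(S) + H(T|S)
Therefore: H(T|S) = H(S,T) - H(S)

H(S,T) = -[(5/8)·log₂(5/8) + (3/16)·log₂(3/16) + (1/16)·log₂(1/16) + (1/8)·log₂(1/8)]
  = 0.4238 + 0.4528 + 0.2500 + 0.3750
  = 1.5016 bits
Marginal P(S) (row sums):
  P(S=0) = 5/8 + 3/16 = 13/16
  P(S=1) = 1/16 + 1/8 = 3/16
H(S) = -[(13/16)·log₂(13/16) + (3/16)·log₂(3/16)]
  = 0.2434 + 0.4528
  = 0.6962 bits

H(T|S) = 1.5016 - 0.6962 = 0.8054 bits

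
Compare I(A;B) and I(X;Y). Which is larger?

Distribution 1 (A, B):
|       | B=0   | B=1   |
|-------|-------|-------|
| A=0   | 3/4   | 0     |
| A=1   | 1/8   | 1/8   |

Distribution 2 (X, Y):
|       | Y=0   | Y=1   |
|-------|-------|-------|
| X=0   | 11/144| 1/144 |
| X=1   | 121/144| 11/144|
Distribution 1 (A, B):
Marginal P(A) (row sums):
  P(A=0) = 3/4 + 0 = 3/4
  P(A=1) = 1/8 + 1/8 = 1/4
Marginal P(B) (column sums):
  P(B=0) = 3/4 + 1/8 = 7/8
  P(B=1) = 0 + 1/8 = 1/8

H(A) = -[(3/4)·log₂(3/4) + (1/4)·log₂(1/4)]
  = 0.3113 + 0.5000
  = 0.8113 bits
H(B) = -[(7/8)·log₂(7/8) + (1/8)·log₂(1/8)]
  = 0.1686 + 0.3750
  = 0.5436 bits
H(A,B) = -[(3/4)·log₂(3/4) + (1/8)·log₂(1/8) + (1/8)·log₂(1/8)]
  = 0.3113 + 0.3750 + 0.3750
  = 1.0613 bits

I(A;B) = H(A) + H(B) - H(A,B)
  = 0.8113 + 0.5436 - 1.0613
  = 0.2936 bits

Distribution 2 (X, Y):
Marginal P(X) (row sums):
  P(X=0) = 11/144 + 1/144 = 1/12
  P(X=1) = 121/144 + 11/144 = 11/12
Marginal P(Y) (column sums):
  P(Y=0) = 11/144 + 121/144 = 11/12
  P(Y=1) = 1/144 + 11/144 = 1/12

H(X) = -[(1/12)·log₂(1/12) + (11/12)·log₂(11/12)]
  = 0.2987 + 0.1151
  = 0.4138 bits
H(Y) = -[(11/12)·log₂(11/12) + (1/12)·log₂(1/12)]
  = 0.1151 + 0.2987
  = 0.4138 bits
H(X,Y) = -[(11/144)·log₂(11/144) + (1/144)·log₂(1/144) + (121/144)·log₂(121/144) + (11/144)·log₂(11/144)]
  = 0.2834 + 0.0498 + 0.2110 + 0.2834
  = 0.8276 bits

I(X;Y) = H(X) + H(Y) - H(X,Y)
  = 0.4138 + 0.4138 - 0.8276
  = 0.0000 bits

I(A;B) = 0.2936 bits > I(X;Y) = 0.0000 bits, so (A, B) has the higher mutual information (stronger dependence).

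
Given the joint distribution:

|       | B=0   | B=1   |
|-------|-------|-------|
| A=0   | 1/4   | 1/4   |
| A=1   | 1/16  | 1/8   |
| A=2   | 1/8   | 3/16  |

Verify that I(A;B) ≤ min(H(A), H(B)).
Marginal P(A) (row sums):
  P(A=0) = 1/4 + 1/4 = 1/2
  P(A=1) = 1/16 + 1/8 = 3/16
  P(A=2) = 1/8 + 3/16 = 5/16
Marginal P(B) (column sums):
  P(B=0) = 1/4 + 1/16 + 1/8 = 7/16
  P(B=1) = 1/4 + 1/8 + 3/16 = 9/16

H(A) = -[(1/2)·log₂(1/2) + (3/16)·log₂(3/16) + (5/16)·log₂(5/16)]
  = 0.5000 + 0.4528 + 0.5244
  = 1.4772 bits
H(B) = -[(7/16)·log₂(7/16) + (9/16)·log₂(9/16)]
  = 0.5218 + 0.4669
  = 0.9887 bits
H(A,B) = -[(1/4)·log₂(1/4) + (1/4)·log₂(1/4) + (1/16)·log₂(1/16) + (1/8)·log₂(1/8) + (1/8)·log₂(1/8) + (3/16)·log₂(3/16)]
  = 0.5000 + 0.5000 + 0.2500 + 0.3750 + 0.3750 + 0.4528
  = 2.4528 bits

I(A;B) = H(A) + H(B) - H(A,B)
  = 1.4772 + 0.9887 - 2.4528
  = 0.0131 bits

min(H(A), H(B)) = min(1.4772, 0.9887) = 0.9887 bits
Since 0.0131 ≤ 0.9887, the bound is satisfied ✓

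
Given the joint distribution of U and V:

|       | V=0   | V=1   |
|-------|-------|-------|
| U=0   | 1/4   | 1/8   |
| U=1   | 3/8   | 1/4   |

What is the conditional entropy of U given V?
Marginal P(V) (column sums):
  P(V=0) = 1/4 + 3/8 = 5/8
  P(V=1) = 1/8 + 1/4 = 3/8

H(U|V) = -Σ P(U,V)·log₂ P(U|V), where P(U|V) = P(U,V) / P(V)
  (U=0,V=0): P(U|V) = (1/4)/(5/8) = 2/5;  -(1/4)·log₂(2/5) = 0.3305
  (U=0,V=1): P(U|V) = (1/8)/(3/8) = 1/3;  -(1/8)·log₂(1/3) = 0.1981
  (U=1,V=0): P(U|V) = (3/8)/(5/8) = 3/5;  -(3/8)·log₂(3/5) = 0.2764
  (U=1,V=1): P(U|V) = (1/4)/(3/8) = 2/3;  -(1/4)·log₂(2/3) = 0.1462
H(U|V) = 0.3305 + 0.1981 + 0.2764 + 0.1462
  = 0.9512 bits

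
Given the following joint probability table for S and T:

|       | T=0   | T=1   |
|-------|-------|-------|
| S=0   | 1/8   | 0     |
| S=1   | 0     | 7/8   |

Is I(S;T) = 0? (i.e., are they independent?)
Marginal P(S) (row sums):
  P(S=0) = 1/8 + 0 = 1/8
  P(S=1) = 0 + 7/8 = 7/8
Marginal P(T) (column sums):
  P(T=0) = 1/8 + 0 = 1/8
  P(T=1) = 0 + 7/8 = 7/8

S and T are independent iff P(S=i,T=j) = P(S=i)·P(T=j) for every cell.
  P(S=0)·P(T=0) = 1/8 × 1/8 = 1/64, but P(S=0,T=0) = 1/8 ✗

No, S and T are not independent. Quantitatively, I(S;T) > 0:

H(S) = -[(1/8)·log₂(1/8) + (7/8)·log₂(7/8)]
  = 0.3750 + 0.1686
  = 0.5436 bits
H(T) = -[(1/8)·log₂(1/8) + (7/8)·log₂(7/8)]
  = 0.3750 + 0.1686
  = 0.5436 bits
H(S,T) = -[(1/8)·log₂(1/8) + (7/8)·log₂(7/8)]
  = 0.3750 + 0.1686
  = 0.5436 bits
I(S;T) = H(S) + H(T) - H(S,T) = 0.5436 + 0.5436 - 0.5436 = 0.5436 bits > 0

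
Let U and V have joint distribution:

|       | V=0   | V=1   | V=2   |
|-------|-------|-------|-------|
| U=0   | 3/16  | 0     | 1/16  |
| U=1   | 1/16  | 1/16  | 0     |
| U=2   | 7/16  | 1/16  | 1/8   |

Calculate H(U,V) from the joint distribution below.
H(U,V) = -Σ P(U,V) log₂ P(U,V), summed over the non-zero cells:
H(U,V) = -[(3/16)·log₂(3/16) + (1/16)·log₂(1/16) + (1/16)·log₂(1/16) + (1/16)·log₂(1/16) + (7/16)·log₂(7/16) + (1/16)·log₂(1/16) + (1/8)·log₂(1/8)]
  = 0.4528 + 0.2500 + 0.2500 + 0.2500 + 0.5218 + 0.2500 + 0.3750
  = 2.3496 bits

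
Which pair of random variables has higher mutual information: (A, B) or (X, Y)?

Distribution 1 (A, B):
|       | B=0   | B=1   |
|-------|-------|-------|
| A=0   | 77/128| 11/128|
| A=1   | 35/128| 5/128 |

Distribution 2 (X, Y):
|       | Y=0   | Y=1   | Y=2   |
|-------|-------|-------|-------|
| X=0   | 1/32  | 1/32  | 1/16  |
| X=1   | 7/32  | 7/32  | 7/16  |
Distribution 1 (A, B):
Marginal P(A) (row sums):
  P(A=0) = 77/128 + 11/128 = 11/16
  P(A=1) = 35/128 + 5/128 = 5/16
Marginal P(B) (column sums):
  P(B=0) = 77/128 + 35/128 = 7/8
  P(B=1) = 11/128 + 5/128 = 1/8

H(A) = -[(11/16)·log₂(11/16) + (5/16)·log₂(5/16)]
  = 0.3716 + 0.5244
  = 0.8960 bits
H(B) = -[(7/8)·log₂(7/8) + (1/8)·log₂(1/8)]
  = 0.1686 + 0.3750
  = 0.5436 bits
H(A,B) = -[(77/128)·log₂(77/128) + (11/128)·log₂(11/128) + (35/128)·log₂(35/128) + (5/128)·log₂(5/128)]
  = 0.4411 + 0.3043 + 0.5115 + 0.1827
  = 1.4396 bits

I(A;B) = H(A) + H(B) - H(A,B)
  = 0.8960 + 0.5436 - 1.4396
  = 0.0000 bits

Distribution 2 (X, Y):
Marginal P(X) (row sums):
  P(X=0) = 1/32 + 1/32 + 1/16 = 1/8
  P(X=1) = 7/32 + 7/32 + 7/16 = 7/8
Marginal P(Y) (column sums):
  P(Y=0) = 1/32 + 7/32 = 1/4
  P(Y=1) = 1/32 + 7/32 = 1/4
  P(Y=2) = 1/16 + 7/16 = 1/2

H(X) = -[(1/8)·log₂(1/8) + (7/8)·log₂(7/8)]
  = 0.3750 + 0.1686
  = 0.5436 bits
H(Y) = -[(1/4)·log₂(1/4) + (1/4)·log₂(1/4) + (1/2)·log₂(1/2)]
  = 0.5000 + 0.5000 + 0.5000
  = 1.5000 bits
H(X,Y) = -[(1/32)·log₂(1/32) + (1/32)·log₂(1/32) + (1/16)·log₂(1/16) + (7/32)·log₂(7/32) + (7/32)·log₂(7/32) + (7/16)·log₂(7/16)]
  = 0.1563 + 0.1563 + 0.2500 + 0.4796 + 0.4796 + 0.5218
  = 2.0436 bits

I(X;Y) = H(X) + H(Y) - H(X,Y)
  = 0.5436 + 1.5000 - 2.0436
  = 0.0000 bits

Both joint tables factor as the product of their marginals, so I(A;B) = I(X;Y) = 0 bits: neither is larger (both pairs are independent).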